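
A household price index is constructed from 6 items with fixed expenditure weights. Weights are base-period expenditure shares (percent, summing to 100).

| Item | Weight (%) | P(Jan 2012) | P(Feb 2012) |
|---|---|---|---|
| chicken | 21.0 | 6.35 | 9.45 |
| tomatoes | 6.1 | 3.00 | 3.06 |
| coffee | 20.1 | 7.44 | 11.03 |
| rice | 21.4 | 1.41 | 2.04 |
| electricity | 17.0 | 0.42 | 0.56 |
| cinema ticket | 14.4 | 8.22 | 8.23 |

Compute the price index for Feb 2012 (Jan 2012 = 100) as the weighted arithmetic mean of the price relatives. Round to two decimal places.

135.32

chicken: 21.0 × (9.45/6.35) = 21.0 × 1.488189 = 31.2520
tomatoes: 6.1 × (3.06/3.00) = 6.1 × 1.020000 = 6.2220
coffee: 20.1 × (11.03/7.44) = 20.1 × 1.482527 = 29.7988
rice: 21.4 × (2.04/1.41) = 21.4 × 1.446809 = 30.9617
electricity: 17.0 × (0.56/0.42) = 17.0 × 1.333333 = 22.6667
cinema ticket: 14.4 × (8.23/8.22) = 14.4 × 1.001217 = 14.4175
Index = Σ wᵢ·(p₁ᵢ/p₀ᵢ) = 31.2520 + 6.2220 + 29.7988 + 30.9617 + 22.6667 + 14.4175 = 135.3186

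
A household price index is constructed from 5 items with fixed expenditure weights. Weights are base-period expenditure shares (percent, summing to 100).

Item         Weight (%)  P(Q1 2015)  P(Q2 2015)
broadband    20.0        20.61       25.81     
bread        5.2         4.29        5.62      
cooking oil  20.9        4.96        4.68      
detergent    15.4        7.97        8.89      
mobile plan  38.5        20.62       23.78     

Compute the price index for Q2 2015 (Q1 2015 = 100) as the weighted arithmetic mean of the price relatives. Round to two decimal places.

113.16

broadband: 20.0 × (25.81/20.61) = 20.0 × 1.252305 = 25.0461
bread: 5.2 × (5.62/4.29) = 5.2 × 1.310023 = 6.8121
cooking oil: 20.9 × (4.68/4.96) = 20.9 × 0.943548 = 19.7202
detergent: 15.4 × (8.89/7.97) = 15.4 × 1.115433 = 17.1777
mobile plan: 38.5 × (23.78/20.62) = 38.5 × 1.153249 = 44.4001
Index = Σ wᵢ·(p₁ᵢ/p₀ᵢ) = 25.0461 + 6.8121 + 19.7202 + 17.1777 + 44.4001 = 113.1561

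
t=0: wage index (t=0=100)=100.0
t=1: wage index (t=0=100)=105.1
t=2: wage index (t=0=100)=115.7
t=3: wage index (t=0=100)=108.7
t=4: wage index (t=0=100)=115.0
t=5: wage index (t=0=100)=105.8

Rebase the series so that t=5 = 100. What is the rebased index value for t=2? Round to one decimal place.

Rebased(t=2) = 115.7 / 105.8 × 100 = 109.3573

109.4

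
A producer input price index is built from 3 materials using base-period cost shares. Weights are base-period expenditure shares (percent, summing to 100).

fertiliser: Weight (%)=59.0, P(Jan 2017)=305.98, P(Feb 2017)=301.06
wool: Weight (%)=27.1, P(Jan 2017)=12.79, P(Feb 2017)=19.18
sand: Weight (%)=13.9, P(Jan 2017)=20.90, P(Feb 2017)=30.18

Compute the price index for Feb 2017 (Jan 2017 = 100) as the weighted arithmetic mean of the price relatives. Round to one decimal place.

118.8

fertiliser: 59.0 × (301.06/305.98) = 59.0 × 0.983921 = 58.0513
wool: 27.1 × (19.18/12.79) = 27.1 × 1.499609 = 40.6394
sand: 13.9 × (30.18/20.90) = 13.9 × 1.444019 = 20.0719
Index = Σ wᵢ·(p₁ᵢ/p₀ᵢ) = 58.0513 + 40.6394 + 20.0719 = 118.7626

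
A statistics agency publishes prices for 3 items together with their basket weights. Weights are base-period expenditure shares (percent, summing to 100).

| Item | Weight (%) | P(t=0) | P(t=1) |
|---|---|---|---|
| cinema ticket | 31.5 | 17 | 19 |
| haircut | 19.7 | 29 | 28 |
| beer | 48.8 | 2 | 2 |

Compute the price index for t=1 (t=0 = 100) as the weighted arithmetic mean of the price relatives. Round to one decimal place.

cinema ticket: 31.5 × (19/17) = 31.5 × 1.117647 = 35.2059
haircut: 19.7 × (28/29) = 19.7 × 0.965517 = 19.0207
beer: 48.8 × (2/2) = 48.8 × 1.000000 = 48.8000
Index = Σ wᵢ·(p₁ᵢ/p₀ᵢ) = 35.2059 + 19.0207 + 48.8000 = 103.0266

103.0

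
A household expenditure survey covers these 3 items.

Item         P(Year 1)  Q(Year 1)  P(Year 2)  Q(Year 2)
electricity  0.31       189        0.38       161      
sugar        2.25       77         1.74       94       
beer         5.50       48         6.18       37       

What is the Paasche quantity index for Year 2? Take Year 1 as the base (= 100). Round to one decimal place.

Paasche quantity index uses current-period prices as weights.
ΣP(Year 2)·Q(Year 2) = 0.38×161 + 1.74×94 + 6.18×37 = 61.18 + 163.56 + 228.66 = 453.4
ΣP(Year 2)·Q(Year 1) = 0.38×189 + 1.74×77 + 6.18×48 = 71.82 + 133.98 + 296.64 = 502.44
Index = 453.4 / 502.44 × 100 = 90.2396

90.2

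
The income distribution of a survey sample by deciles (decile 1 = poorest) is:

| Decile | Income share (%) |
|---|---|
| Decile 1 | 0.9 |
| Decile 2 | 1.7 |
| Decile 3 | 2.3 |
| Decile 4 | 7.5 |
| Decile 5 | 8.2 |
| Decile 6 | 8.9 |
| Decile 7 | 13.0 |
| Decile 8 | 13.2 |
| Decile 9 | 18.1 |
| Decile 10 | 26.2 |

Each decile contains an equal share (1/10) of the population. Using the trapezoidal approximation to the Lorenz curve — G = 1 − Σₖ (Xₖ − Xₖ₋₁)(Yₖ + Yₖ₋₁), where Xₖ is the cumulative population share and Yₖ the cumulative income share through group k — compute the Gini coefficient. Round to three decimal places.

Cumulative income shares Yₖ: 0.0090, 0.0260, 0.0490, 0.1240, 0.2060, 0.2950, 0.4250, 0.5570, 0.7380, 1.0000
Σ (Xₖ−Xₖ₋₁)(Yₖ+Yₖ₋₁) = (1/10)(0.0090+0.0000) + (1/10)(0.0260+0.0090) + (1/10)(0.0490+0.0260) + (1/10)(0.1240+0.0490) + (1/10)(0.2060+0.1240) + (1/10)(0.2950+0.2060) + (1/10)(0.4250+0.2950) + (1/10)(0.5570+0.4250) + (1/10)(0.7380+0.5570) + (1/10)(1.0000+0.7380)
  = 0.0009 + 0.0035 + 0.0075 + 0.0173 + 0.0330 + 0.0501 + 0.0720 + 0.0982 + 0.1295 + 0.1738 = 0.5858
G = 1 − 0.5858 = 0.4142

0.414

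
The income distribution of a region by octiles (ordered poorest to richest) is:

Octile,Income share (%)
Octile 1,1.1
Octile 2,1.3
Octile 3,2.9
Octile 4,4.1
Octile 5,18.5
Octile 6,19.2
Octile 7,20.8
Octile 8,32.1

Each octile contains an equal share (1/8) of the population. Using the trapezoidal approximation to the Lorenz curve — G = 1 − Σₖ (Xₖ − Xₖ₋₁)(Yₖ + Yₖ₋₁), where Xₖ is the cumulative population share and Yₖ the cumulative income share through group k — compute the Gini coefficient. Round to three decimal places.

0.472

Cumulative income shares Yₖ: 0.0110, 0.0240, 0.0530, 0.0940, 0.2790, 0.4710, 0.6790, 1.0000
Σ (Xₖ−Xₖ₋₁)(Yₖ+Yₖ₋₁) = (1/8)(0.0110+0.0000) + (1/8)(0.0240+0.0110) + (1/8)(0.0530+0.0240) + (1/8)(0.0940+0.0530) + (1/8)(0.2790+0.0940) + (1/8)(0.4710+0.2790) + (1/8)(0.6790+0.4710) + (1/8)(1.0000+0.6790)
  = 0.0014 + 0.0044 + 0.0096 + 0.0184 + 0.0466 + 0.0938 + 0.1438 + 0.2099 = 0.5278
G = 1 − 0.5278 = 0.4722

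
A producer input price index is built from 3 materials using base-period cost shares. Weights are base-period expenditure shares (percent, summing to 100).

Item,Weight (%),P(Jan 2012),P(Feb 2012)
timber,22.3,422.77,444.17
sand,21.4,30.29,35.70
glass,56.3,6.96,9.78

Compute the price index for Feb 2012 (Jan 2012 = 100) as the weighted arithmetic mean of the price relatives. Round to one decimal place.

127.8

timber: 22.3 × (444.17/422.77) = 22.3 × 1.050619 = 23.4288
sand: 21.4 × (35.70/30.29) = 21.4 × 1.178607 = 25.2222
glass: 56.3 × (9.78/6.96) = 56.3 × 1.405172 = 79.1112
Index = Σ wᵢ·(p₁ᵢ/p₀ᵢ) = 23.4288 + 25.2222 + 79.1112 = 127.7622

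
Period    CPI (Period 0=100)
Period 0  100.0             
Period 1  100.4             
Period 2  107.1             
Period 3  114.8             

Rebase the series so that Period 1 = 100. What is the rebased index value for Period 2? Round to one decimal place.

Rebased(Period 2) = 107.1 / 100.4 × 100 = 106.6733

106.7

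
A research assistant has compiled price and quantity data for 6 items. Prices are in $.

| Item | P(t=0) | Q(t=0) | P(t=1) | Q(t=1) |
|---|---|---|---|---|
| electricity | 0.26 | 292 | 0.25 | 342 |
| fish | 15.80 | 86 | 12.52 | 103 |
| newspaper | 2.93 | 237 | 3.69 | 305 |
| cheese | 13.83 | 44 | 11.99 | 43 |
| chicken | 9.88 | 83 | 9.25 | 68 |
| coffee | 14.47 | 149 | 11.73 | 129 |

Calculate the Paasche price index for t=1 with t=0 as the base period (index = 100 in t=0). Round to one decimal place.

89.8

Paasche price index uses current-period quantities as weights.
ΣP(t=1)·Q(t=1) = 0.25×342 + 12.52×103 + 3.69×305 + 11.99×43 + 9.25×68 + 11.73×129 = 85.5 + 1289.56 + 1125.45 + 515.57 + 629 + 1513.17 = 5158.25
ΣP(t=0)·Q(t=1) = 0.26×342 + 15.80×103 + 2.93×305 + 13.83×43 + 9.88×68 + 14.47×129 = 88.92 + 1627.4 + 893.65 + 594.69 + 671.84 + 1866.63 = 5743.13
Index = 5158.25 / 5743.13 × 100 = 89.8160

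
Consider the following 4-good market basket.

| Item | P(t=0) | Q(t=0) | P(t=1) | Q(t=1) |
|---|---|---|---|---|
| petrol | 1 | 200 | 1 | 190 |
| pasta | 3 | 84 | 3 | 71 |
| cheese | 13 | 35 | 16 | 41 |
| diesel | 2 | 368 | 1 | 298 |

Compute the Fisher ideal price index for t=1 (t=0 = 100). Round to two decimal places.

Laspeyres component (base-period weights):
ΣP(t=1)Q(t=0) = 1×200 + 3×84 + 16×35 + 1×368 = 200 + 252 + 560 + 368 = 1380
ΣP(t=0)Q(t=0) = 1×200 + 3×84 + 13×35 + 2×368 = 200 + 252 + 455 + 736 = 1643
L = 1380 / 1643 × 100 = 83.9927
Paasche component (current-period weights):
ΣP(t=1)Q(t=1) = 1×190 + 3×71 + 16×41 + 1×298 = 190 + 213 + 656 + 298 = 1357
ΣP(t=0)Q(t=1) = 1×190 + 3×71 + 13×41 + 2×298 = 190 + 213 + 533 + 596 = 1532
P = 1357 / 1532 × 100 = 88.5770
Fisher = √(L × P) = √(83.9927 × 88.5770) = 86.2544

86.25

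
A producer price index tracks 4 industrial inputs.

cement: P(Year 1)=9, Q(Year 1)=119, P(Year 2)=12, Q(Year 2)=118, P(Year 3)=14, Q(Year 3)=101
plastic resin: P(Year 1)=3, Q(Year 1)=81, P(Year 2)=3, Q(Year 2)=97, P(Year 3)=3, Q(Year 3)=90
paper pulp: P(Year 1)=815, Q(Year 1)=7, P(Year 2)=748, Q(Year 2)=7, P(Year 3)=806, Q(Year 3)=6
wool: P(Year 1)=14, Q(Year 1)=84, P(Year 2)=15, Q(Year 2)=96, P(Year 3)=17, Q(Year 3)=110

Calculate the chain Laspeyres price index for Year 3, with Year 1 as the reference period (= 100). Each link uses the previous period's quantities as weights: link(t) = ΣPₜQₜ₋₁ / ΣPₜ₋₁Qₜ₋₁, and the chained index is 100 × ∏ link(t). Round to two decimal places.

109.57

Link Year 1→Year 2:
ΣP(Year 2)Q(Year 1) = 12×119 + 3×81 + 748×7 + 15×84 = 1428 + 243 + 5236 + 1260 = 8167
ΣP(Year 1)Q(Year 1) = 9×119 + 3×81 + 815×7 + 14×84 = 1071 + 243 + 5705 + 1176 = 8195
link = 8167/8195 = 0.996583
Link Year 2→Year 3:
ΣP(Year 3)Q(Year 2) = 14×118 + 3×97 + 806×7 + 17×96 = 1652 + 291 + 5642 + 1632 = 9217
ΣP(Year 2)Q(Year 2) = 12×118 + 3×97 + 748×7 + 15×96 = 1416 + 291 + 5236 + 1440 = 8383
link = 9217/8383 = 1.099487
Chained index = 100 × 0.996583 × 1.099487 = 109.5730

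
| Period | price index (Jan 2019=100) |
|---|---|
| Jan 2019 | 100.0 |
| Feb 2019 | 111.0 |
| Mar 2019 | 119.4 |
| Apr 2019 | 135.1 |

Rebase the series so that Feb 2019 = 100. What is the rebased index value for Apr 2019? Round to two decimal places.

Rebased(Apr 2019) = 135.1 / 111.0 × 100 = 121.7117

121.71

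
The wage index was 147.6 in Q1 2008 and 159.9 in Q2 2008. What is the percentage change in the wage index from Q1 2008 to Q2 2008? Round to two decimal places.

8.33%

Change = (159.9 − 147.6) / 147.6 × 100
       = 12.3 / 147.6 × 100 = 8.3333%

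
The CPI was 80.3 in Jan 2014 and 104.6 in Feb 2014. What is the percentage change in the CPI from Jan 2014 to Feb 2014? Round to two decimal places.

Change = (104.6 − 80.3) / 80.3 × 100
       = 24.3 / 80.3 × 100 = 30.2615%

30.26%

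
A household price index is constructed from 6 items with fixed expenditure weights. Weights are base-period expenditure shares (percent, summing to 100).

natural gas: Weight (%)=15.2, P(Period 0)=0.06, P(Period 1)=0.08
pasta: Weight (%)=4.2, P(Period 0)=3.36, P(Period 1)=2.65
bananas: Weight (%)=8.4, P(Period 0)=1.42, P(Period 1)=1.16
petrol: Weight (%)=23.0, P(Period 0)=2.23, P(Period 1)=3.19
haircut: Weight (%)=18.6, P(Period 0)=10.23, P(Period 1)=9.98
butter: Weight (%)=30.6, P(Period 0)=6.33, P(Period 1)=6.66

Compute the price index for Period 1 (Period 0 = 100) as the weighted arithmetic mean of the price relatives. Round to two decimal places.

113.68

natural gas: 15.2 × (0.08/0.06) = 15.2 × 1.333333 = 20.2667
pasta: 4.2 × (2.65/3.36) = 4.2 × 0.788690 = 3.3125
bananas: 8.4 × (1.16/1.42) = 8.4 × 0.816901 = 6.8620
petrol: 23.0 × (3.19/2.23) = 23.0 × 1.430493 = 32.9013
haircut: 18.6 × (9.98/10.23) = 18.6 × 0.975562 = 18.1455
butter: 30.6 × (6.66/6.33) = 30.6 × 1.052133 = 32.1953
Index = Σ wᵢ·(p₁ᵢ/p₀ᵢ) = 20.2667 + 3.3125 + 6.8620 + 32.9013 + 18.1455 + 32.1953 = 113.6832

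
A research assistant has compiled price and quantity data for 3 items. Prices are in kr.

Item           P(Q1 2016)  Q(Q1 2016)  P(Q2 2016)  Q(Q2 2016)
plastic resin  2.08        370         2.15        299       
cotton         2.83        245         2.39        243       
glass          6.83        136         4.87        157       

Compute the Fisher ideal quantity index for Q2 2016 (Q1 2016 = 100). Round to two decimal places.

98.44

Laspeyres component (base-period weights):
ΣP(Q1 2016)Q(Q2 2016) = 2.08×299 + 2.83×243 + 6.83×157 = 621.92 + 687.69 + 1072.31 = 2381.92
ΣP(Q1 2016)Q(Q1 2016) = 2.08×370 + 2.83×245 + 6.83×136 = 769.6 + 693.35 + 928.88 = 2391.83
L = 2381.92 / 2391.83 × 100 = 99.5857
Paasche component (current-period weights):
ΣP(Q2 2016)Q(Q2 2016) = 2.15×299 + 2.39×243 + 4.87×157 = 642.85 + 580.77 + 764.59 = 1988.21
ΣP(Q2 2016)Q(Q1 2016) = 2.15×370 + 2.39×245 + 4.87×136 = 795.5 + 585.55 + 662.32 = 2043.37
P = 1988.21 / 2043.37 × 100 = 97.3005
Fisher = √(L × P) = √(99.5857 × 97.3005) = 98.4365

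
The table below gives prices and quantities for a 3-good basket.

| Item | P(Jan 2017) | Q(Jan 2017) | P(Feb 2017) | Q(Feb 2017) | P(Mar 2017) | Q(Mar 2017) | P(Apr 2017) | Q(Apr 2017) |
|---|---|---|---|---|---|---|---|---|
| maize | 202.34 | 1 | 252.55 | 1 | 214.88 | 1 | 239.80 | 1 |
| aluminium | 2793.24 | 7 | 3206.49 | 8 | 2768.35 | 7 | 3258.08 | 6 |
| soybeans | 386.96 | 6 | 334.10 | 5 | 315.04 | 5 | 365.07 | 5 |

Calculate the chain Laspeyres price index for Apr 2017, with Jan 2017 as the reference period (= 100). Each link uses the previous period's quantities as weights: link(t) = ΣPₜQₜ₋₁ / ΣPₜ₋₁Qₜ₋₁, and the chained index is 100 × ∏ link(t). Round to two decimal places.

Link Jan 2017→Feb 2017:
ΣP(Feb 2017)Q(Jan 2017) = 252.55×1 + 3206.49×7 + 334.10×6 = 252.55 + 22445.43 + 2004.6 = 24702.58
ΣP(Jan 2017)Q(Jan 2017) = 202.34×1 + 2793.24×7 + 386.96×6 = 202.34 + 19552.68 + 2321.76 = 22076.78
link = 24702.58/22076.78 = 1.118939
Link Feb 2017→Mar 2017:
ΣP(Mar 2017)Q(Feb 2017) = 214.88×1 + 2768.35×8 + 315.04×5 = 214.88 + 22146.8 + 1575.2 = 23936.88
ΣP(Feb 2017)Q(Feb 2017) = 252.55×1 + 3206.49×8 + 334.10×5 = 252.55 + 25651.92 + 1670.5 = 27574.97
link = 23936.88/27574.97 = 0.868065
Link Mar 2017→Apr 2017:
ΣP(Apr 2017)Q(Mar 2017) = 239.80×1 + 3258.08×7 + 365.07×5 = 239.8 + 22806.56 + 1825.35 = 24871.71
ΣP(Mar 2017)Q(Mar 2017) = 214.88×1 + 2768.35×7 + 315.04×5 = 214.88 + 19378.45 + 1575.2 = 21168.53
link = 24871.71/21168.53 = 1.174938
Chained index = 100 × 1.118939 × 0.868065 × 1.174938 = 114.1232

114.12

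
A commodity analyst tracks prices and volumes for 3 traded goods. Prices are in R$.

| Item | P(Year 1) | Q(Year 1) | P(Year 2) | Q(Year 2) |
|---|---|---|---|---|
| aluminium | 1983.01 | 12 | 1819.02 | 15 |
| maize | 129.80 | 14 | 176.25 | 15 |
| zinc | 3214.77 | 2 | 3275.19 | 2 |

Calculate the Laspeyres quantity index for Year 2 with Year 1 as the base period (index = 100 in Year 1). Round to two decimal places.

Laspeyres quantity index uses base-period prices as weights.
ΣP(Year 1)·Q(Year 2) = 1983.01×15 + 129.80×15 + 3214.77×2 = 29745.15 + 1947 + 6429.54 = 38121.69
ΣP(Year 1)·Q(Year 1) = 1983.01×12 + 129.80×14 + 3214.77×2 = 23796.12 + 1817.2 + 6429.54 = 32042.86
Index = 38121.69 / 32042.86 × 100 = 118.9709

118.97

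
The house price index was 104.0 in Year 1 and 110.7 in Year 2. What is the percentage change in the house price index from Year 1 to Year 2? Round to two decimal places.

6.44%

Change = (110.7 − 104.0) / 104.0 × 100
       = 6.7 / 104.0 × 100 = 6.4423%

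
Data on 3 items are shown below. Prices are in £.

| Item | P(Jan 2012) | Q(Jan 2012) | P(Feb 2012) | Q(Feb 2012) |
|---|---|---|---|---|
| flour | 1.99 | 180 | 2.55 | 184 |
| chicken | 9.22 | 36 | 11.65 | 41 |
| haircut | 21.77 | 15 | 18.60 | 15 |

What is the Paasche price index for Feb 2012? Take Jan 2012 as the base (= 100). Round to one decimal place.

Paasche price index uses current-period quantities as weights.
ΣP(Feb 2012)·Q(Feb 2012) = 2.55×184 + 11.65×41 + 18.60×15 = 469.2 + 477.65 + 279 = 1225.85
ΣP(Jan 2012)·Q(Feb 2012) = 1.99×184 + 9.22×41 + 21.77×15 = 366.16 + 378.02 + 326.55 = 1070.73
Index = 1225.85 / 1070.73 × 100 = 114.4873

114.5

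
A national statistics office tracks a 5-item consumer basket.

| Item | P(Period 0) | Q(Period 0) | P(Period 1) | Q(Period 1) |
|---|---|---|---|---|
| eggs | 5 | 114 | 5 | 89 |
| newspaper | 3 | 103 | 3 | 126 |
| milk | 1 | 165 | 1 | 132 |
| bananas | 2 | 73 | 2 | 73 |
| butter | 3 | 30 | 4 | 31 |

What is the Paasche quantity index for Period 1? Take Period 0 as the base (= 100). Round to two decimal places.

93.51

Paasche quantity index uses current-period prices as weights.
ΣP(Period 1)·Q(Period 1) = 5×89 + 3×126 + 1×132 + 2×73 + 4×31 = 445 + 378 + 132 + 146 + 124 = 1225
ΣP(Period 1)·Q(Period 0) = 5×114 + 3×103 + 1×165 + 2×73 + 4×30 = 570 + 309 + 165 + 146 + 120 = 1310
Index = 1225 / 1310 × 100 = 93.5115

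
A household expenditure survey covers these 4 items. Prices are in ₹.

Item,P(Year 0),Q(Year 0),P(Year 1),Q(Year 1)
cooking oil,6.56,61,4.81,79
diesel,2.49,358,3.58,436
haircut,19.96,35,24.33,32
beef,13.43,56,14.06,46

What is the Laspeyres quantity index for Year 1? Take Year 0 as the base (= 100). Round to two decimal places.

Laspeyres quantity index uses base-period prices as weights.
ΣP(Year 0)·Q(Year 1) = 6.56×79 + 2.49×436 + 19.96×32 + 13.43×46 = 518.24 + 1085.64 + 638.72 + 617.78 = 2860.38
ΣP(Year 0)·Q(Year 0) = 6.56×61 + 2.49×358 + 19.96×35 + 13.43×56 = 400.16 + 891.42 + 698.6 + 752.08 = 2742.26
Index = 2860.38 / 2742.26 × 100 = 104.3074

104.31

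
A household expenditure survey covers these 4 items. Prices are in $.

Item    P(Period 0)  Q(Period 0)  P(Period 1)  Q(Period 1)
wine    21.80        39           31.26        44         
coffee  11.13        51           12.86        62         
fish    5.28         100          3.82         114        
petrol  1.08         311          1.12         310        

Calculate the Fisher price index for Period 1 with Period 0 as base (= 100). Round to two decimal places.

114.23

Laspeyres component (base-period weights):
ΣP(Period 1)Q(Period 0) = 31.26×39 + 12.86×51 + 3.82×100 + 1.12×311 = 1219.14 + 655.86 + 382 + 348.32 = 2605.32
ΣP(Period 0)Q(Period 0) = 21.80×39 + 11.13×51 + 5.28×100 + 1.08×311 = 850.2 + 567.63 + 528 + 335.88 = 2281.71
L = 2605.32 / 2281.71 × 100 = 114.1828
Paasche component (current-period weights):
ΣP(Period 1)Q(Period 1) = 31.26×44 + 12.86×62 + 3.82×114 + 1.12×310 = 1375.44 + 797.32 + 435.48 + 347.2 = 2955.44
ΣP(Period 0)Q(Period 1) = 21.80×44 + 11.13×62 + 5.28×114 + 1.08×310 = 959.2 + 690.06 + 601.92 + 334.8 = 2585.98
P = 2955.44 / 2585.98 × 100 = 114.2870
Fisher = √(L × P) = √(114.1828 × 114.2870) = 114.2349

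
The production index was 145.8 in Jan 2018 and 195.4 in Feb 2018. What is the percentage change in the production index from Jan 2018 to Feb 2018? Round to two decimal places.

34.02%

Change = (195.4 − 145.8) / 145.8 × 100
       = 49.6 / 145.8 × 100 = 34.0192%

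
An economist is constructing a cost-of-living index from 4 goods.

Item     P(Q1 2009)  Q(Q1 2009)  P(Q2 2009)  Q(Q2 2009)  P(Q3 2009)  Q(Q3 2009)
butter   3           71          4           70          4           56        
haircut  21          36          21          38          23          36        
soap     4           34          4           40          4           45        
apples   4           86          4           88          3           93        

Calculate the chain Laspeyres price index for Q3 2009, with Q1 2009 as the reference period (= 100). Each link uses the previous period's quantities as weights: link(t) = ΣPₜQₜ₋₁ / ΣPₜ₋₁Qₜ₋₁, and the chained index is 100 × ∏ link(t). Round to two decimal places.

104.11

Link Q1 2009→Q2 2009:
ΣP(Q2 2009)Q(Q1 2009) = 4×71 + 21×36 + 4×34 + 4×86 = 284 + 756 + 136 + 344 = 1520
ΣP(Q1 2009)Q(Q1 2009) = 3×71 + 21×36 + 4×34 + 4×86 = 213 + 756 + 136 + 344 = 1449
link = 1520/1449 = 1.048999
Link Q2 2009→Q3 2009:
ΣP(Q3 2009)Q(Q2 2009) = 4×70 + 23×38 + 4×40 + 3×88 = 280 + 874 + 160 + 264 = 1578
ΣP(Q2 2009)Q(Q2 2009) = 4×70 + 21×38 + 4×40 + 4×88 = 280 + 798 + 160 + 352 = 1590
link = 1578/1590 = 0.992453
Chained index = 100 × 1.048999 × 0.992453 = 104.1082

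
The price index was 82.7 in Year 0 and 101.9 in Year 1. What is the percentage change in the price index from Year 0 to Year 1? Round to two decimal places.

23.22%

Change = (101.9 − 82.7) / 82.7 × 100
       = 19.2 / 82.7 × 100 = 23.2164%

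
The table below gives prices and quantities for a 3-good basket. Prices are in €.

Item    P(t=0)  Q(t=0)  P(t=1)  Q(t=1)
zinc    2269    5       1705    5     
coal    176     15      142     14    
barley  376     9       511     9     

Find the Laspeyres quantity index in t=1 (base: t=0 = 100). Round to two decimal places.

Laspeyres quantity index uses base-period prices as weights.
ΣP(t=0)·Q(t=1) = 2269×5 + 176×14 + 376×9 = 11345 + 2464 + 3384 = 17193
ΣP(t=0)·Q(t=0) = 2269×5 + 176×15 + 376×9 = 11345 + 2640 + 3384 = 17369
Index = 17193 / 17369 × 100 = 98.9867

98.99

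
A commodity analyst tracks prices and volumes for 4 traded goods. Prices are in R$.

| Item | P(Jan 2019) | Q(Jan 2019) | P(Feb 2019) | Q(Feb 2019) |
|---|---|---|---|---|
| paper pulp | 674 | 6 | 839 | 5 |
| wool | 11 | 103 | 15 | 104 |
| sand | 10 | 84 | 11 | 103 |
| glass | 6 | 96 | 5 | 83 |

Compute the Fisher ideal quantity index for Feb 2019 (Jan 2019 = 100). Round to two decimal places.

Laspeyres component (base-period weights):
ΣP(Jan 2019)Q(Feb 2019) = 674×5 + 11×104 + 10×103 + 6×83 = 3370 + 1144 + 1030 + 498 = 6042
ΣP(Jan 2019)Q(Jan 2019) = 674×6 + 11×103 + 10×84 + 6×96 = 4044 + 1133 + 840 + 576 = 6593
L = 6042 / 6593 × 100 = 91.6427
Paasche component (current-period weights):
ΣP(Feb 2019)Q(Feb 2019) = 839×5 + 15×104 + 11×103 + 5×83 = 4195 + 1560 + 1133 + 415 = 7303
ΣP(Feb 2019)Q(Jan 2019) = 839×6 + 15×103 + 11×84 + 5×96 = 5034 + 1545 + 924 + 480 = 7983
P = 7303 / 7983 × 100 = 91.4819
Fisher = √(L × P) = √(91.6427 × 91.4819) = 91.5622

91.56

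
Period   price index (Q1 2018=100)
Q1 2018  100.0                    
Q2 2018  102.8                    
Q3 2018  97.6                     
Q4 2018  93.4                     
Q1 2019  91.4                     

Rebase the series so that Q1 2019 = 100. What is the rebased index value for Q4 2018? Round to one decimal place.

Rebased(Q4 2018) = 93.4 / 91.4 × 100 = 102.1882

102.2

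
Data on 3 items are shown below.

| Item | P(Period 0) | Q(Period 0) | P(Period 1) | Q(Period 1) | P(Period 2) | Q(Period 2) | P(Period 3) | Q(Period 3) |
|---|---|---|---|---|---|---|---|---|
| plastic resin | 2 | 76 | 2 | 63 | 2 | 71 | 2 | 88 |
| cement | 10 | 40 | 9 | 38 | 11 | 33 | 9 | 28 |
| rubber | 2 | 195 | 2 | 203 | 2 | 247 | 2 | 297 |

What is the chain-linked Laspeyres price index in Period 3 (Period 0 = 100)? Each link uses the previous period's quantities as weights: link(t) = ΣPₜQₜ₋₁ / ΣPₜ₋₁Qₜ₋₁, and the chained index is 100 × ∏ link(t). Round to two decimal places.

97.20

Link Period 0→Period 1:
ΣP(Period 1)Q(Period 0) = 2×76 + 9×40 + 2×195 = 152 + 360 + 390 = 902
ΣP(Period 0)Q(Period 0) = 2×76 + 10×40 + 2×195 = 152 + 400 + 390 = 942
link = 902/942 = 0.957537
Link Period 1→Period 2:
ΣP(Period 2)Q(Period 1) = 2×63 + 11×38 + 2×203 = 126 + 418 + 406 = 950
ΣP(Period 1)Q(Period 1) = 2×63 + 9×38 + 2×203 = 126 + 342 + 406 = 874
link = 950/874 = 1.086957
Link Period 2→Period 3:
ΣP(Period 3)Q(Period 2) = 2×71 + 9×33 + 2×247 = 142 + 297 + 494 = 933
ΣP(Period 2)Q(Period 2) = 2×71 + 11×33 + 2×247 = 142 + 363 + 494 = 999
link = 933/999 = 0.933934
Chained index = 100 × 0.957537 × 1.086957 × 0.933934 = 97.2040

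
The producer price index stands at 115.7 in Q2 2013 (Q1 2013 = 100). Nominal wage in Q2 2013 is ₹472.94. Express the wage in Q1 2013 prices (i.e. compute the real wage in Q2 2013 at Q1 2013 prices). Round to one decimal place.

408.8

Real = Nominal ÷ (Index/100) = 472.94 ÷ (115.7/100)
     = 472.94 ÷ 1.157 = 408.7640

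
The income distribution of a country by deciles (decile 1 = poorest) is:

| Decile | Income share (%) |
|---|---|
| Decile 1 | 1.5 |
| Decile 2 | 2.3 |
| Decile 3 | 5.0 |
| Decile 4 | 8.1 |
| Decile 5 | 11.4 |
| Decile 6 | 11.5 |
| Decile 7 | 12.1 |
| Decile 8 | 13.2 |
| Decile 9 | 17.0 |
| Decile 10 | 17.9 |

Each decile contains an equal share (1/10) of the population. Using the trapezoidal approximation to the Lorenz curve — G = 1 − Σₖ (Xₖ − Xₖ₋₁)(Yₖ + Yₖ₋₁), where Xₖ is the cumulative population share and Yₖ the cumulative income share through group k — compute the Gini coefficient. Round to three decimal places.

Cumulative income shares Yₖ: 0.0150, 0.0380, 0.0880, 0.1690, 0.2830, 0.3980, 0.5190, 0.6510, 0.8210, 1.0000
Σ (Xₖ−Xₖ₋₁)(Yₖ+Yₖ₋₁) = (1/10)(0.0150+0.0000) + (1/10)(0.0380+0.0150) + (1/10)(0.0880+0.0380) + (1/10)(0.1690+0.0880) + (1/10)(0.2830+0.1690) + (1/10)(0.3980+0.2830) + (1/10)(0.5190+0.3980) + (1/10)(0.6510+0.5190) + (1/10)(0.8210+0.6510) + (1/10)(1.0000+0.8210)
  = 0.0015 + 0.0053 + 0.0126 + 0.0257 + 0.0452 + 0.0681 + 0.0917 + 0.1170 + 0.1472 + 0.1821 = 0.6964
G = 1 − 0.6964 = 0.3036

0.304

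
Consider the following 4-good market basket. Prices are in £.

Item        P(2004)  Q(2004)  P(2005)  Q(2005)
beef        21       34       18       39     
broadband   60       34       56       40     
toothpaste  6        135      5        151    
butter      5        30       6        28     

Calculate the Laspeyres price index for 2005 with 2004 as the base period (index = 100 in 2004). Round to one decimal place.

90.8

Laspeyres price index uses base-period quantities as weights.
ΣP(2005)·Q(2004) = 18×34 + 56×34 + 5×135 + 6×30 = 612 + 1904 + 675 + 180 = 3371
ΣP(2004)·Q(2004) = 21×34 + 60×34 + 6×135 + 5×30 = 714 + 2040 + 810 + 150 = 3714
Index = 3371 / 3714 × 100 = 90.7647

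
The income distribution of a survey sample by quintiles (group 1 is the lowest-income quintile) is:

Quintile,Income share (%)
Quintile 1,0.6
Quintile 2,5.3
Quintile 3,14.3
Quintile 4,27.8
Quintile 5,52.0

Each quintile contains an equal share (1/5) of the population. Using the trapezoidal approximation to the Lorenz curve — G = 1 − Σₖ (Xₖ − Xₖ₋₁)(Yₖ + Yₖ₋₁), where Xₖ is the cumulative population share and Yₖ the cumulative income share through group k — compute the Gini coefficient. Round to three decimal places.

Cumulative income shares Yₖ: 0.0060, 0.0590, 0.2020, 0.4800, 1.0000
Σ (Xₖ−Xₖ₋₁)(Yₖ+Yₖ₋₁) = (1/5)(0.0060+0.0000) + (1/5)(0.0590+0.0060) + (1/5)(0.2020+0.0590) + (1/5)(0.4800+0.2020) + (1/5)(1.0000+0.4800)
  = 0.0012 + 0.0130 + 0.0522 + 0.1364 + 0.2960 = 0.4988
G = 1 − 0.4988 = 0.5012

0.501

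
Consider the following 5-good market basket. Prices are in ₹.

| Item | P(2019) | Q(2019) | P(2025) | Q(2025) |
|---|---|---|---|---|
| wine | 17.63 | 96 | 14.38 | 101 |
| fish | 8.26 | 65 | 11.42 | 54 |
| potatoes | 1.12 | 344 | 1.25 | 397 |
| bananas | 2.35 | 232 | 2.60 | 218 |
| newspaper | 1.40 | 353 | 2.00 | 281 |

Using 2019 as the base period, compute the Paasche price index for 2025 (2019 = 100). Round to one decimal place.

103.3

Paasche price index uses current-period quantities as weights.
ΣP(2025)·Q(2025) = 14.38×101 + 11.42×54 + 1.25×397 + 2.60×218 + 2.00×281 = 1452.38 + 616.68 + 496.25 + 566.8 + 562 = 3694.11
ΣP(2019)·Q(2025) = 17.63×101 + 8.26×54 + 1.12×397 + 2.35×218 + 1.40×281 = 1780.63 + 446.04 + 444.64 + 512.3 + 393.4 = 3577.01
Index = 3694.11 / 3577.01 × 100 = 103.2737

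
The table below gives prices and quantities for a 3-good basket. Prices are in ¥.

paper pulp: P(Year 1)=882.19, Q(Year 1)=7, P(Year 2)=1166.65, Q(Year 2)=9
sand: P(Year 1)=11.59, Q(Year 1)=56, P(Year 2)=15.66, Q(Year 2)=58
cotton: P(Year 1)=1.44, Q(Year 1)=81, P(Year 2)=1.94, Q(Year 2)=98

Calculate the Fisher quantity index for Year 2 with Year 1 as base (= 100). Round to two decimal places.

Laspeyres component (base-period weights):
ΣP(Year 1)Q(Year 2) = 882.19×9 + 11.59×58 + 1.44×98 = 7939.71 + 672.22 + 141.12 = 8753.05
ΣP(Year 1)Q(Year 1) = 882.19×7 + 11.59×56 + 1.44×81 = 6175.33 + 649.04 + 116.64 = 6941.01
L = 8753.05 / 6941.01 × 100 = 126.1063
Paasche component (current-period weights):
ΣP(Year 2)Q(Year 2) = 1166.65×9 + 15.66×58 + 1.94×98 = 10499.85 + 908.28 + 190.12 = 11598.25
ΣP(Year 2)Q(Year 1) = 1166.65×7 + 15.66×56 + 1.94×81 = 8166.55 + 876.96 + 157.14 = 9200.65
P = 11598.25 / 9200.65 × 100 = 126.0590
Fisher = √(L × P) = √(126.1063 × 126.0590) = 126.0827

126.08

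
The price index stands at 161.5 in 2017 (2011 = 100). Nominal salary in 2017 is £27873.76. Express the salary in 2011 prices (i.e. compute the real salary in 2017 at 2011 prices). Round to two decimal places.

17259.29

Real = Nominal ÷ (Index/100) = 27873.76 ÷ (161.5/100)
     = 27873.76 ÷ 1.615 = 17259.2941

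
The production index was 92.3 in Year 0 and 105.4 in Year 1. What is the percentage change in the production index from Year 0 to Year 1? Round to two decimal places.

14.19%

Change = (105.4 − 92.3) / 92.3 × 100
       = 13.1 / 92.3 × 100 = 14.1928%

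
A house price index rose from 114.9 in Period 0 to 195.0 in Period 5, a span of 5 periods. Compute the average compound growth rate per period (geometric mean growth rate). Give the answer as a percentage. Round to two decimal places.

11.16%

Growth factor = (195.0/114.9)^(1/5) = (1.697128)^(1/5) = 1.111586
Growth rate = 1.111586 − 1 = 0.111586 = 11.1586%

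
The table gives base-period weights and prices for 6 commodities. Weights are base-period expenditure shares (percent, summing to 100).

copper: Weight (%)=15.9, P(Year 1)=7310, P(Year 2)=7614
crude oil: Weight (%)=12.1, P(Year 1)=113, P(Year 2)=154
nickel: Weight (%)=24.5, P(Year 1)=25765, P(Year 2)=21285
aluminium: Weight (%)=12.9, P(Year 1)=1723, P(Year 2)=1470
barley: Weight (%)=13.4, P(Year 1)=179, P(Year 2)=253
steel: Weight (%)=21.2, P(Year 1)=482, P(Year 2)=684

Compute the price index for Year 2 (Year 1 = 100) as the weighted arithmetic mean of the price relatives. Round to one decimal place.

113.3

copper: 15.9 × (7614/7310) = 15.9 × 1.041587 = 16.5612
crude oil: 12.1 × (154/113) = 12.1 × 1.362832 = 16.4903
nickel: 24.5 × (21285/25765) = 24.5 × 0.826121 = 20.2400
aluminium: 12.9 × (1470/1723) = 12.9 × 0.853163 = 11.0058
barley: 13.4 × (253/179) = 13.4 × 1.413408 = 18.9397
steel: 21.2 × (684/482) = 21.2 × 1.419087 = 30.0846
Index = Σ wᵢ·(p₁ᵢ/p₀ᵢ) = 16.5612 + 16.4903 + 20.2400 + 11.0058 + 18.9397 + 30.0846 = 113.3216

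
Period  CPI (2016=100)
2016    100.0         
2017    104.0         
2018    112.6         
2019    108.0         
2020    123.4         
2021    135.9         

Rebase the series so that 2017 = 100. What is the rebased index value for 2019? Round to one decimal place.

Rebased(2019) = 108.0 / 104.0 × 100 = 103.8462

103.8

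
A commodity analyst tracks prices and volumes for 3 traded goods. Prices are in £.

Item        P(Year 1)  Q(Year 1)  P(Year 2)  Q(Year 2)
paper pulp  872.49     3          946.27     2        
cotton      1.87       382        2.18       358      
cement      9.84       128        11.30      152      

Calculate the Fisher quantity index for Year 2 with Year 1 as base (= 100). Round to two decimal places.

Laspeyres component (base-period weights):
ΣP(Year 1)Q(Year 2) = 872.49×2 + 1.87×358 + 9.84×152 = 1744.98 + 669.46 + 1495.68 = 3910.12
ΣP(Year 1)Q(Year 1) = 872.49×3 + 1.87×382 + 9.84×128 = 2617.47 + 714.34 + 1259.52 = 4591.33
L = 3910.12 / 4591.33 × 100 = 85.1631
Paasche component (current-period weights):
ΣP(Year 2)Q(Year 2) = 946.27×2 + 2.18×358 + 11.30×152 = 1892.54 + 780.44 + 1717.6 = 4390.58
ΣP(Year 2)Q(Year 1) = 946.27×3 + 2.18×382 + 11.30×128 = 2838.81 + 832.76 + 1446.4 = 5117.97
P = 4390.58 / 5117.97 × 100 = 85.7875
Fisher = √(L × P) = √(85.1631 × 85.7875) = 85.4748

85.47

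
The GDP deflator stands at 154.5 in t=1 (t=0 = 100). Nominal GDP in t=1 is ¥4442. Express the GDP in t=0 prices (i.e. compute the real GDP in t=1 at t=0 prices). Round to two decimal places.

Real = Nominal ÷ (Index/100) = 4442 ÷ (154.5/100)
     = 4442 ÷ 1.545 = 2875.0809

2875.08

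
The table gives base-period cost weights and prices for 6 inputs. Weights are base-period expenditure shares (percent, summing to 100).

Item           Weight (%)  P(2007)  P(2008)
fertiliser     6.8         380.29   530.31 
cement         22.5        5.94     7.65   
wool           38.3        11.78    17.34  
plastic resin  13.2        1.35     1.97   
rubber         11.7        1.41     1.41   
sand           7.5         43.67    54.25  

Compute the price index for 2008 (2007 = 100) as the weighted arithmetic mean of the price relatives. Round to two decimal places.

fertiliser: 6.8 × (530.31/380.29) = 6.8 × 1.394488 = 9.4825
cement: 22.5 × (7.65/5.94) = 22.5 × 1.287879 = 28.9773
wool: 38.3 × (17.34/11.78) = 38.3 × 1.471986 = 56.3771
plastic resin: 13.2 × (1.97/1.35) = 13.2 × 1.459259 = 19.2622
rubber: 11.7 × (1.41/1.41) = 11.7 × 1.000000 = 11.7000
sand: 7.5 × (54.25/43.67) = 7.5 × 1.242272 = 9.3170
Index = Σ wᵢ·(p₁ᵢ/p₀ᵢ) = 9.4825 + 28.9773 + 56.3771 + 19.2622 + 11.7000 + 9.3170 = 135.1161

135.12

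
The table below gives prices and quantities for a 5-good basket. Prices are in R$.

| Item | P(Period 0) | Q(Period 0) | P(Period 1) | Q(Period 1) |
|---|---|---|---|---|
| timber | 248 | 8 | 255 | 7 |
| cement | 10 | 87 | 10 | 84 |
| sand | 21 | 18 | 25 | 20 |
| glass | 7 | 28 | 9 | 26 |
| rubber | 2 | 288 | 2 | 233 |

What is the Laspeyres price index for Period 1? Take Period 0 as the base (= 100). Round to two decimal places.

Laspeyres price index uses base-period quantities as weights.
ΣP(Period 1)·Q(Period 0) = 255×8 + 10×87 + 25×18 + 9×28 + 2×288 = 2040 + 870 + 450 + 252 + 576 = 4188
ΣP(Period 0)·Q(Period 0) = 248×8 + 10×87 + 21×18 + 7×28 + 2×288 = 1984 + 870 + 378 + 196 + 576 = 4004
Index = 4188 / 4004 × 100 = 104.5954

104.60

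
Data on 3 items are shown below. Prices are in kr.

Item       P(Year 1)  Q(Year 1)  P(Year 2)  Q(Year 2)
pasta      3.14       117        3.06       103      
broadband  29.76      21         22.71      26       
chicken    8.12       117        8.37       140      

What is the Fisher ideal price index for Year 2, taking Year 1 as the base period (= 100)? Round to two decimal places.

93.20

Laspeyres component (base-period weights):
ΣP(Year 2)Q(Year 1) = 3.06×117 + 22.71×21 + 8.37×117 = 358.02 + 476.91 + 979.29 = 1814.22
ΣP(Year 1)Q(Year 1) = 3.14×117 + 29.76×21 + 8.12×117 = 367.38 + 624.96 + 950.04 = 1942.38
L = 1814.22 / 1942.38 × 100 = 93.4019
Paasche component (current-period weights):
ΣP(Year 2)Q(Year 2) = 3.06×103 + 22.71×26 + 8.37×140 = 315.18 + 590.46 + 1171.8 = 2077.44
ΣP(Year 1)Q(Year 2) = 3.14×103 + 29.76×26 + 8.12×140 = 323.42 + 773.76 + 1136.8 = 2233.98
P = 2077.44 / 2233.98 × 100 = 92.9928
Fisher = √(L × P) = √(93.4019 × 92.9928) = 93.1971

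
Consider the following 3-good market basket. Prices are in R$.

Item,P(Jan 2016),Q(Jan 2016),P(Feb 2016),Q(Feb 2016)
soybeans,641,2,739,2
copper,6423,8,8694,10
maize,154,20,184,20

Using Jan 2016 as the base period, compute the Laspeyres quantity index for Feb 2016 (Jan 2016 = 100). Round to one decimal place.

Laspeyres quantity index uses base-period prices as weights.
ΣP(Jan 2016)·Q(Feb 2016) = 641×2 + 6423×10 + 154×20 = 1282 + 64230 + 3080 = 68592
ΣP(Jan 2016)·Q(Jan 2016) = 641×2 + 6423×8 + 154×20 = 1282 + 51384 + 3080 = 55746
Index = 68592 / 55746 × 100 = 123.0438

123.0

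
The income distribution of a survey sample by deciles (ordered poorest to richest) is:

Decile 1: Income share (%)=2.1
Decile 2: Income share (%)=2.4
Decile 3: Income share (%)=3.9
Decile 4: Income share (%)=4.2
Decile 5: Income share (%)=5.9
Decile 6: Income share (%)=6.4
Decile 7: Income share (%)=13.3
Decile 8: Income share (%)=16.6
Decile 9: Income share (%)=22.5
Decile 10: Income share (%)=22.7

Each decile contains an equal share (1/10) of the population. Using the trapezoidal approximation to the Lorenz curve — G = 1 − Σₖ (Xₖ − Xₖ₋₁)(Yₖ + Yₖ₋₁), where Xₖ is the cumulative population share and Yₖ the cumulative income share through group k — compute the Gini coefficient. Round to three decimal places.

0.417

Cumulative income shares Yₖ: 0.0210, 0.0450, 0.0840, 0.1260, 0.1850, 0.2490, 0.3820, 0.5480, 0.7730, 1.0000
Σ (Xₖ−Xₖ₋₁)(Yₖ+Yₖ₋₁) = (1/10)(0.0210+0.0000) + (1/10)(0.0450+0.0210) + (1/10)(0.0840+0.0450) + (1/10)(0.1260+0.0840) + (1/10)(0.1850+0.1260) + (1/10)(0.2490+0.1850) + (1/10)(0.3820+0.2490) + (1/10)(0.5480+0.3820) + (1/10)(0.7730+0.5480) + (1/10)(1.0000+0.7730)
  = 0.0021 + 0.0066 + 0.0129 + 0.0210 + 0.0311 + 0.0434 + 0.0631 + 0.0930 + 0.1321 + 0.1773 = 0.5826
G = 1 − 0.5826 = 0.4174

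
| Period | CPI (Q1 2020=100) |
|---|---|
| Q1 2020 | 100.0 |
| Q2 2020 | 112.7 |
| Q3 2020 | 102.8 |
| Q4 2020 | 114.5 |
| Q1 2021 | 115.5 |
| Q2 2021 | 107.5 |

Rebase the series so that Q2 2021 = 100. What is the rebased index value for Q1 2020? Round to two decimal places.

Rebased(Q1 2020) = 100.0 / 107.5 × 100 = 93.0233

93.02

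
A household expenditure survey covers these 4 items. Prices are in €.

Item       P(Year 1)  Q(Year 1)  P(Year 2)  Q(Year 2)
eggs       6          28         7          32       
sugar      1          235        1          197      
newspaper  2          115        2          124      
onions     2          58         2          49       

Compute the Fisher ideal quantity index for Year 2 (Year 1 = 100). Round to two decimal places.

Laspeyres component (base-period weights):
ΣP(Year 1)Q(Year 2) = 6×32 + 1×197 + 2×124 + 2×49 = 192 + 197 + 248 + 98 = 735
ΣP(Year 1)Q(Year 1) = 6×28 + 1×235 + 2×115 + 2×58 = 168 + 235 + 230 + 116 = 749
L = 735 / 749 × 100 = 98.1308
Paasche component (current-period weights):
ΣP(Year 2)Q(Year 2) = 7×32 + 1×197 + 2×124 + 2×49 = 224 + 197 + 248 + 98 = 767
ΣP(Year 2)Q(Year 1) = 7×28 + 1×235 + 2×115 + 2×58 = 196 + 235 + 230 + 116 = 777
P = 767 / 777 × 100 = 98.7130
Fisher = √(L × P) = √(98.1308 × 98.7130) = 98.4215

98.42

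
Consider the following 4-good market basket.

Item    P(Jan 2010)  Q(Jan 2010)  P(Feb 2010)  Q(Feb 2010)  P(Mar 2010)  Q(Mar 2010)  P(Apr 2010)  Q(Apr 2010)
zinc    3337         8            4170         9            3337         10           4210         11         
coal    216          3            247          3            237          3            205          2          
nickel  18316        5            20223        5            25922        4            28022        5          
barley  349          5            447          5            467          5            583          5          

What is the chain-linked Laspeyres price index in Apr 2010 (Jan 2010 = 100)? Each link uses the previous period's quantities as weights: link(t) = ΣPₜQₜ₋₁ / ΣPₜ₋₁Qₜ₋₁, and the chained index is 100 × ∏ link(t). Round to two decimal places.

147.30

Link Jan 2010→Feb 2010:
ΣP(Feb 2010)Q(Jan 2010) = 4170×8 + 247×3 + 20223×5 + 447×5 = 33360 + 741 + 101115 + 2235 = 137451
ΣP(Jan 2010)Q(Jan 2010) = 3337×8 + 216×3 + 18316×5 + 349×5 = 26696 + 648 + 91580 + 1745 = 120669
link = 137451/120669 = 1.139075
Link Feb 2010→Mar 2010:
ΣP(Mar 2010)Q(Feb 2010) = 3337×9 + 237×3 + 25922×5 + 467×5 = 30033 + 711 + 129610 + 2335 = 162689
ΣP(Feb 2010)Q(Feb 2010) = 4170×9 + 247×3 + 20223×5 + 447×5 = 37530 + 741 + 101115 + 2235 = 141621
link = 162689/141621 = 1.148763
Link Mar 2010→Apr 2010:
ΣP(Apr 2010)Q(Mar 2010) = 4210×10 + 205×3 + 28022×4 + 583×5 = 42100 + 615 + 112088 + 2915 = 157718
ΣP(Mar 2010)Q(Mar 2010) = 3337×10 + 237×3 + 25922×4 + 467×5 = 33370 + 711 + 103688 + 2335 = 140104
link = 157718/140104 = 1.125721
Chained index = 100 × 1.139075 × 1.148763 × 1.125721 = 147.3036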